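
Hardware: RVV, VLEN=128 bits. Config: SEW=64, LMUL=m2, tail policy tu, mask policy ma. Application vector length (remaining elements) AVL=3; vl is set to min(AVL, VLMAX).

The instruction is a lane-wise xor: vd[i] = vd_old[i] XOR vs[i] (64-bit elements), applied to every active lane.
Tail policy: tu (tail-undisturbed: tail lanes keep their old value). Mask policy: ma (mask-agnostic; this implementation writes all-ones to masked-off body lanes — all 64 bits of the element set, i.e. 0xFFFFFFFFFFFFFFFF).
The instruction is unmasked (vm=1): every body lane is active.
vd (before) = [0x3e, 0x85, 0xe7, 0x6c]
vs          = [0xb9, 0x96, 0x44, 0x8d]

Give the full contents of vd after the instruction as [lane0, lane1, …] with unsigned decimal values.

lanes per group: 128·2/64 = 4
vl = min(AVL, VLMAX) = min(3, 4) = 3
vd[0] xor(0x3e,0xb9) -> 0x87
vd[1] xor(0x85,0x96) -> 0x13
vd[2] xor(0xe7,0x44) -> 0xa3
vd[3] tail/keep -> 0x6c

vd = [135, 19, 163, 108]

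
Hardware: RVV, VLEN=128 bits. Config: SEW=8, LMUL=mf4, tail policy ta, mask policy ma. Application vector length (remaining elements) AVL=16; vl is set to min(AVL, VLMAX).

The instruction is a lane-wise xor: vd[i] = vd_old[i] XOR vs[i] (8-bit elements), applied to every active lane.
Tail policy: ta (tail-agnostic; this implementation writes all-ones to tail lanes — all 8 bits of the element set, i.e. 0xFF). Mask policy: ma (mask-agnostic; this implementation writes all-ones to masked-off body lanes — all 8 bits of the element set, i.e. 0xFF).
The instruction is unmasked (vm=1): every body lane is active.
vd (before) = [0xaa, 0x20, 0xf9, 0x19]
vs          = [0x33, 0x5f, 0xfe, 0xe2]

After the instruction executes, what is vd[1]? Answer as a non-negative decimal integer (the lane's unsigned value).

vd[1] = 127

VLMAX = (128 × 1/4) / 8 = 4 lanes
AVL=16 > VLMAX=4, so vl = 4
[0] xor(0xaa,0x33) = 0x99
[1] xor(0x20,0x5f) = 0x7f
[2] xor(0xf9,0xfe) = 0x07
[3] xor(0x19,0xe2) = 0xfb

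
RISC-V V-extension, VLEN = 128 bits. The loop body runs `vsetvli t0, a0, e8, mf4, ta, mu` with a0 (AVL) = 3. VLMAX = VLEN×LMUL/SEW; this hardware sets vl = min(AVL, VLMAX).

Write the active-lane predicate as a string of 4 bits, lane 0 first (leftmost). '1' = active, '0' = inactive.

VLMAX = (128 × 1/4) / 8 = 4 lanes
AVL=3 ≤ VLMAX=4, so vl = 3
bits (lane 0 leftmost): 1110

predicate = 1110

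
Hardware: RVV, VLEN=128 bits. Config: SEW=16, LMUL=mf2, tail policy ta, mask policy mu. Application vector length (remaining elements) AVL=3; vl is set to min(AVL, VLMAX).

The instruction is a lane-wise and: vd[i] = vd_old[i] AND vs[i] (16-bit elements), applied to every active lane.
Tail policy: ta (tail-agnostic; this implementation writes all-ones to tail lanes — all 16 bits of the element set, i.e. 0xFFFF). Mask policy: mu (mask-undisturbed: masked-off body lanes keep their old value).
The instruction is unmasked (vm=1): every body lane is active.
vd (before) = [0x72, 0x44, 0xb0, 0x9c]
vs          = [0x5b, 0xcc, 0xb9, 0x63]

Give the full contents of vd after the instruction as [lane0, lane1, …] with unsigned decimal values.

vd = [82, 68, 176, 65535]

lanes per group: 128·1/2/16 = 4
AVL=3 ≤ VLMAX=4, so vl = 3
vd[0] and(0x72,0x5b) -> 0x52
vd[1] and(0x44,0xcc) -> 0x44
vd[2] and(0xb0,0xb9) -> 0xb0
vd[3] tail/ones -> 0xffff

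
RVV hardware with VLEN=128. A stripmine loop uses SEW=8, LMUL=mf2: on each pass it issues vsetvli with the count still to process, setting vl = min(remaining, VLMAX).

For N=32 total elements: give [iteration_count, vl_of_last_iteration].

lanes per group: 128·1/2/8 = 8
32 elements at 8/iter → 4 passes, remainder 8 on the last

[iterations, last_vl] = [4, 8]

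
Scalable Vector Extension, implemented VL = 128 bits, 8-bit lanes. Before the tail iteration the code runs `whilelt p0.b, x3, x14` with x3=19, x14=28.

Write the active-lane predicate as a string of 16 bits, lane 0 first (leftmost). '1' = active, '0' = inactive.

predicate = 1111111110000000

128-bit reg / 8-bit elem → 16 lanes
p0[j] = (19+j < 28); true for j=0..8 → 9 lanes set
bits (lane 0 leftmost): 1111111110000000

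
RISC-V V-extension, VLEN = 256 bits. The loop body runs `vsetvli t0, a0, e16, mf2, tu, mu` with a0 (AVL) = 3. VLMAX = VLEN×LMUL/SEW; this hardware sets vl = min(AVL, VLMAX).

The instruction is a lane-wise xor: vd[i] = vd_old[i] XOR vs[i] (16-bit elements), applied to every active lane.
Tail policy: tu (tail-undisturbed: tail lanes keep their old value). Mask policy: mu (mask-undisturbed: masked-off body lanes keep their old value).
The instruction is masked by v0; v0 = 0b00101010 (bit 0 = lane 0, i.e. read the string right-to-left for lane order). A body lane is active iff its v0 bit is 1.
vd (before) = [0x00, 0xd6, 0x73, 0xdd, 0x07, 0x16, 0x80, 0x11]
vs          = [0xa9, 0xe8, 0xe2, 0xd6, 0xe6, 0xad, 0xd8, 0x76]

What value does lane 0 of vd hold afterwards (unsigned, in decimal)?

lanes per group: 256·1/2/16 = 8
vl = min(AVL, VLMAX) = min(3, 8) = 3
  i=0: mask-off/keep → 0
  i=1: xor(0xd6,0xe8) → 62
  i=2: mask-off/keep → 115
  i=3: tail/keep → 221
  i=4: tail/keep → 7
  i=5: tail/keep → 22
  i=6: tail/keep → 128
  i=7: tail/keep → 17

vd[0] = 0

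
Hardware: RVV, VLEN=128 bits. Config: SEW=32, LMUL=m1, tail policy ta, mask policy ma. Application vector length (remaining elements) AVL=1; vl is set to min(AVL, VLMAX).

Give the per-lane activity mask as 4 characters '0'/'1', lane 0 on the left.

VLMAX = (128 × 1) / 32 = 4 lanes
vl = min(AVL, VLMAX) = min(1, 4) = 1
bits (lane 0 leftmost): 1000

predicate = 1000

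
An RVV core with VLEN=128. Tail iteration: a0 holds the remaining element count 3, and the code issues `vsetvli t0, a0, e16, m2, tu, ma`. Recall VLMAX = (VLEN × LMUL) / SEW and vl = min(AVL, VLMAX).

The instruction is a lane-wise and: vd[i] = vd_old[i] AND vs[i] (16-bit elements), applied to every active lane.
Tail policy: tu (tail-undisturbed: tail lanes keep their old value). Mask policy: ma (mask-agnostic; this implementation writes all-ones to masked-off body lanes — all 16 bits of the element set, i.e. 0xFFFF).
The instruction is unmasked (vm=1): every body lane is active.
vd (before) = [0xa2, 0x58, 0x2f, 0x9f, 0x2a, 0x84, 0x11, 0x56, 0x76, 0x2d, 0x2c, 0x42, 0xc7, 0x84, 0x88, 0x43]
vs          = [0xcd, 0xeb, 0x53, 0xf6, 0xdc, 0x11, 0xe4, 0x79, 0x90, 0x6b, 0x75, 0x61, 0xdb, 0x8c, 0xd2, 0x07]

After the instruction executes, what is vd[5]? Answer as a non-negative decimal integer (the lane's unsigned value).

VLMAX = VLEN×LMUL/SEW = 128×2/16 = 16
vl ← min(3, 16) = 3
lane  0: and(0xa2,0xcd) ⇒ 0x80
lane  1: and(0x58,0xeb) ⇒ 0x48
lane  2: and(0x2f,0x53) ⇒ 0x03
lane  3: tail/keep ⇒ 0x9f
lane  4: tail/keep ⇒ 0x2a
lane  5: tail/keep ⇒ 0x84
lane  6: tail/keep ⇒ 0x11
lane  7: tail/keep ⇒ 0x56
lane  8: tail/keep ⇒ 0x76
lane  9: tail/keep ⇒ 0x2d
lane 10: tail/keep ⇒ 0x2c
lane 11: tail/keep ⇒ 0x42
lane 12: tail/keep ⇒ 0xc7
lane 13: tail/keep ⇒ 0x84
lane 14: tail/keep ⇒ 0x88
lane 15: tail/keep ⇒ 0x43

vd[5] = 132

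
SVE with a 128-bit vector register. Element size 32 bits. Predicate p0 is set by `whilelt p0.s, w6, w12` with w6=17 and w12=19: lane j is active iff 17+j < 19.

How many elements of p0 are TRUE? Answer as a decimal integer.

vl = 2

lane count: 128 div 32 = 4
p0[j] = (17+j < 19); true for j=0..1 → 2 lanes set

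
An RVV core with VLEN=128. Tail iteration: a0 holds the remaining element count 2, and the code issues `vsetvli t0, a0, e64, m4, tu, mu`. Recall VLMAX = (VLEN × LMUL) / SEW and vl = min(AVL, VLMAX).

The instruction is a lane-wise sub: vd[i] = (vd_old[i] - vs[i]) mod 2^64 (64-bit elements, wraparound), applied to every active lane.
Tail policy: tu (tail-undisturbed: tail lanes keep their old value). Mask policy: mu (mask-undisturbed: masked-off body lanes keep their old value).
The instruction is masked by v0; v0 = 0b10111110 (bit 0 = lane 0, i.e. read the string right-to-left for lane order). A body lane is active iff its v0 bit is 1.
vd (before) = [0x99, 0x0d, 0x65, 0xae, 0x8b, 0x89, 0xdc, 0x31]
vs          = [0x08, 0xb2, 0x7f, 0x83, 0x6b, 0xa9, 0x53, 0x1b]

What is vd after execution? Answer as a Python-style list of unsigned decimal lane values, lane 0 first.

vd = [153, 18446744073709551451, 101, 174, 139, 137, 220, 49]

lanes per group: 128·4/64 = 8
vl ← min(2, 8) = 2
lane  0: mask-off/keep ⇒ 0x99
lane  1: sub(0x0d,0xb2) ⇒ 0xffffffffffffff5b
lane  2: tail/keep ⇒ 0x65
lane  3: tail/keep ⇒ 0xae
lane  4: tail/keep ⇒ 0x8b
lane  5: tail/keep ⇒ 0x89
lane  6: tail/keep ⇒ 0xdc
lane  7: tail/keep ⇒ 0x31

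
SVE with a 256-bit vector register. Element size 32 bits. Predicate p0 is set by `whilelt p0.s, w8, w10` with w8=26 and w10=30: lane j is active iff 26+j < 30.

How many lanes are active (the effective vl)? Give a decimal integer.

256-bit reg / 32-bit elem → 8 lanes
p0[j] = (26+j < 30); true for j=0..3 → 4 lanes set

vl = 4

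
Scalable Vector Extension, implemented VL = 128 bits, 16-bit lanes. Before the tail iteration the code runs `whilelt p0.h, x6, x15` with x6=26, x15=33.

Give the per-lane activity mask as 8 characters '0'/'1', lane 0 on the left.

predicate = 11111110

lane count: 128 div 16 = 8
p0[j] = (26+j < 33); true for j=0..6 → 7 lanes set
bits (lane 0 leftmost): 11111110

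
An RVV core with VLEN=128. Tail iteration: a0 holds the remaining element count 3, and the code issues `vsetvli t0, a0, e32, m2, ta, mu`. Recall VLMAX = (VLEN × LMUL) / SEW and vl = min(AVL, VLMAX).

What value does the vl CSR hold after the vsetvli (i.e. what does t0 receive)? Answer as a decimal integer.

vl = 3

VLMAX = (128 × 2) / 32 = 8 lanes
vl = min(AVL, VLMAX) = min(3, 8) = 3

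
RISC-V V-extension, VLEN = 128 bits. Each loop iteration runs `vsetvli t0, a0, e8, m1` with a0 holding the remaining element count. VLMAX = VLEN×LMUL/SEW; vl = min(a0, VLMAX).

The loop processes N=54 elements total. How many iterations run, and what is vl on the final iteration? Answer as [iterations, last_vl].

VLMAX = VLEN×LMUL/SEW = 128×1/8 = 16
iterations = ceil(54/16) = 4; final-pass vl = 6

[iterations, last_vl] = [4, 6]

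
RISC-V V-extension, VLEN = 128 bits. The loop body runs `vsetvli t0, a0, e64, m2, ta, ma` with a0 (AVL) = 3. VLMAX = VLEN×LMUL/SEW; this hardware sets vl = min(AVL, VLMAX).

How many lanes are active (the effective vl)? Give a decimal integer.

vl = 3

VLMAX = (128 × 2) / 64 = 4 lanes
vl = min(AVL, VLMAX) = min(3, 4) = 3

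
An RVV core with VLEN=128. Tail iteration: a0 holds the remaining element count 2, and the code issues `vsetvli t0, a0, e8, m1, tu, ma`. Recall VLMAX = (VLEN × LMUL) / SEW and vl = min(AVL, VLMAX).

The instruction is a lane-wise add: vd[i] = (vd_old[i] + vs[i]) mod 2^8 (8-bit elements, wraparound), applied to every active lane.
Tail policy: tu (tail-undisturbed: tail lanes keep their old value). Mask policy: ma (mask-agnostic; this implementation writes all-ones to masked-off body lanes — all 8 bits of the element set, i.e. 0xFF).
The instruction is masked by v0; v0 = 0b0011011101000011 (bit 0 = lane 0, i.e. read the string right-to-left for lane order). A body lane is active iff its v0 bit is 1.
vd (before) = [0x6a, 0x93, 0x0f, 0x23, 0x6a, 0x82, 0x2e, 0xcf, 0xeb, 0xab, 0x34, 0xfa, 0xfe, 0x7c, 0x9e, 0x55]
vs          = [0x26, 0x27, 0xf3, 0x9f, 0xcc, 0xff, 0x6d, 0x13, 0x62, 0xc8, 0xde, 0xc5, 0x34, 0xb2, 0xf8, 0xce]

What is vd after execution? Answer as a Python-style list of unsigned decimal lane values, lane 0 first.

vd = [144, 186, 15, 35, 106, 130, 46, 207, 235, 171, 52, 250, 254, 124, 158, 85]

lanes per group: 128·1/8 = 16
vl ← min(2, 16) = 2
[0] add(0x6a,0x26) = 0x90
[1] add(0x93,0x27) = 0xba
[2] tail/keep = 0x0f
[3] tail/keep = 0x23
[4] tail/keep = 0x6a
[5] tail/keep = 0x82
[6] tail/keep = 0x2e
[7] tail/keep = 0xcf
[8] tail/keep = 0xeb
[9] tail/keep = 0xab
[10] tail/keep = 0x34
[11] tail/keep = 0xfa
[12] tail/keep = 0xfe
[13] tail/keep = 0x7c
[14] tail/keep = 0x9e
[15] tail/keep = 0x55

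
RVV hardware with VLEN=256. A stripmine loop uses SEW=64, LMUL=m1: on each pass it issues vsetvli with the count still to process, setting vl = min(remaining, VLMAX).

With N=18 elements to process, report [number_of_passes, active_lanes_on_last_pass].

lanes per group: 256·1/64 = 4
18 elements at 4/iter → 5 passes, remainder 2 on the last

[iterations, last_vl] = [5, 2]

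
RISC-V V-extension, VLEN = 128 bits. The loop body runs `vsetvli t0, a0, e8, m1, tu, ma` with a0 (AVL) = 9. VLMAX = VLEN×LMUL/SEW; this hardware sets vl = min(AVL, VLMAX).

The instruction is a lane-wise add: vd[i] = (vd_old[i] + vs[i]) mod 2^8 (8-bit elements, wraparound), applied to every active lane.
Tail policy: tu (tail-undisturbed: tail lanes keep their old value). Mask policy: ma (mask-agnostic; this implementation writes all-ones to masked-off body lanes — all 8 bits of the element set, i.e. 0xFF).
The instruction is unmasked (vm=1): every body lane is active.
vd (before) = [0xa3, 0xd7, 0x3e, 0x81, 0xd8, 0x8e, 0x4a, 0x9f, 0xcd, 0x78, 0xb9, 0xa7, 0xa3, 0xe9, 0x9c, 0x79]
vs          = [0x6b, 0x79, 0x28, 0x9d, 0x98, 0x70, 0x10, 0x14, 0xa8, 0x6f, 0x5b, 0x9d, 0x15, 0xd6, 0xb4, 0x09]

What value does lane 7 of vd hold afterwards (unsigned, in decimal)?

vd[7] = 179

lanes per group: 128·1/8 = 16
vl ← min(9, 16) = 9
lane  0: add(0xa3,0x6b) ⇒ 0x0e
lane  1: add(0xd7,0x79) ⇒ 0x50
lane  2: add(0x3e,0x28) ⇒ 0x66
lane  3: add(0x81,0x9d) ⇒ 0x1e
lane  4: add(0xd8,0x98) ⇒ 0x70
lane  5: add(0x8e,0x70) ⇒ 0xfe
lane  6: add(0x4a,0x10) ⇒ 0x5a
lane  7: add(0x9f,0x14) ⇒ 0xb3
lane  8: add(0xcd,0xa8) ⇒ 0x75
lane  9: tail/keep ⇒ 0x78
lane 10: tail/keep ⇒ 0xb9
lane 11: tail/keep ⇒ 0xa7
lane 12: tail/keep ⇒ 0xa3
lane 13: tail/keep ⇒ 0xe9
lane 14: tail/keep ⇒ 0x9c
lane 15: tail/keep ⇒ 0x79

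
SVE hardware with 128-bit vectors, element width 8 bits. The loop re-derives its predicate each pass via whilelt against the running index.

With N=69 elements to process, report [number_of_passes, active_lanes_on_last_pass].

[iterations, last_vl] = [5, 5]

register lanes = 128/8 = 16
69 elements at 16/iter → 5 passes, remainder 5 on the last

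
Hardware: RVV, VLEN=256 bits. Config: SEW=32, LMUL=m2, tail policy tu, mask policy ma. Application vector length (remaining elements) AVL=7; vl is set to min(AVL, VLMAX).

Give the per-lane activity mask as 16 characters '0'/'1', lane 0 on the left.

lanes per group: 256·2/32 = 16
vl ← min(7, 16) = 7
bits (lane 0 leftmost): 1111111000000000

predicate = 1111111000000000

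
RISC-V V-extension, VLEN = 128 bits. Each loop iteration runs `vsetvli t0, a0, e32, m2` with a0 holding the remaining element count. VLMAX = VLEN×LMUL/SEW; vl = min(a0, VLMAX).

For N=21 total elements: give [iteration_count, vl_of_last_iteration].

[iterations, last_vl] = [3, 5]

VLMAX = VLEN×LMUL/SEW = 128×2/32 = 8
iterations = ceil(21/8) = 3; final-pass vl = 5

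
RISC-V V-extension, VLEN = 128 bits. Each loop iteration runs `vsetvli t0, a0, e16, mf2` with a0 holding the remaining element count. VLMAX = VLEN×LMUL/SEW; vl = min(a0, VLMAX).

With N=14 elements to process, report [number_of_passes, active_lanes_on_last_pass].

lanes per group: 128·1/2/16 = 4
14 elements at 4/iter → 4 passes, remainder 2 on the last

[iterations, last_vl] = [4, 2]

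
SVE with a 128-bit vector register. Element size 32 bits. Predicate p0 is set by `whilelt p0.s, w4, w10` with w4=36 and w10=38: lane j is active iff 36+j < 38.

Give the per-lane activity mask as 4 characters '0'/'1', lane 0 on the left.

register lanes = 128/32 = 4
active while 36+j < 38, i.e. j ∈ [0,2) capped at 4 ⇒ 2
bits (lane 0 leftmost): 1100

predicate = 1100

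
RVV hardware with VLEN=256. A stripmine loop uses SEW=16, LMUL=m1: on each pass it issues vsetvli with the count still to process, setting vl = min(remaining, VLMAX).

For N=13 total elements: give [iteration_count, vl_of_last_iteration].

lanes per group: 256·1/16 = 16
iterations = ceil(13/16) = 1; final-pass vl = 13

[iterations, last_vl] = [1, 13]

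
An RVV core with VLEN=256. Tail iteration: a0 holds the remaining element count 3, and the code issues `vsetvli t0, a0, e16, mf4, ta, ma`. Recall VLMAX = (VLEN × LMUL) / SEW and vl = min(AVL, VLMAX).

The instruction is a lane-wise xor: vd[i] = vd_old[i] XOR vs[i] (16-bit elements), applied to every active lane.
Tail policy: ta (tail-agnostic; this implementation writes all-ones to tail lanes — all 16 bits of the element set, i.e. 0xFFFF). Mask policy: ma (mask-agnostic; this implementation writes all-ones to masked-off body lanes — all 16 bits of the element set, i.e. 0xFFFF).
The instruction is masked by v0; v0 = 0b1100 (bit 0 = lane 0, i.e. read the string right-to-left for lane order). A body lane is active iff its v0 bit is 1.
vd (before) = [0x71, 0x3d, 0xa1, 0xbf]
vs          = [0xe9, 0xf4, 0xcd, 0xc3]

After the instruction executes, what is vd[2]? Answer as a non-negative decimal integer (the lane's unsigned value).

VLMAX = VLEN×LMUL/SEW = 256×1/4/16 = 4
vl ← min(3, 4) = 3
[0] mask-off/ones = 0xffff
[1] mask-off/ones = 0xffff
[2] xor(0xa1,0xcd) = 0x6c
[3] tail/ones = 0xffff

vd[2] = 108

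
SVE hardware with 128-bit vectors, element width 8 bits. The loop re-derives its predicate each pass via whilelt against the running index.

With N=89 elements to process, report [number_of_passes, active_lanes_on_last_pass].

[iterations, last_vl] = [6, 9]

128-bit reg / 8-bit elem → 16 lanes
89 elements at 16/iter → 6 passes, remainder 9 on the last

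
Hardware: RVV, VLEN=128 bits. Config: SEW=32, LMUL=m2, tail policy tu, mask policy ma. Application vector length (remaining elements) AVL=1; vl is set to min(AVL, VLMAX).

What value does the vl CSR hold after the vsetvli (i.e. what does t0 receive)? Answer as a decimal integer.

vl = 1

VLMAX = VLEN×LMUL/SEW = 128×2/32 = 8
vl = min(AVL, VLMAX) = min(1, 8) = 1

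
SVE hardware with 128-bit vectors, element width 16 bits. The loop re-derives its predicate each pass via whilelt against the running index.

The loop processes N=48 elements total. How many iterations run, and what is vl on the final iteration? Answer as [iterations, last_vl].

[iterations, last_vl] = [6, 8]

lane count: 128 div 16 = 8
N=48: ⌈48/8⌉ = 6 iters; last vl = 48 − 5×8 = 8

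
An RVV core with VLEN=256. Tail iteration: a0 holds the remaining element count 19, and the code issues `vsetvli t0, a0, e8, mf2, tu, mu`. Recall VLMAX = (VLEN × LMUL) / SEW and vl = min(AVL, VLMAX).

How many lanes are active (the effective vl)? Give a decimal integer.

lanes per group: 256·1/2/8 = 16
vl = min(AVL, VLMAX) = min(19, 16) = 16

vl = 16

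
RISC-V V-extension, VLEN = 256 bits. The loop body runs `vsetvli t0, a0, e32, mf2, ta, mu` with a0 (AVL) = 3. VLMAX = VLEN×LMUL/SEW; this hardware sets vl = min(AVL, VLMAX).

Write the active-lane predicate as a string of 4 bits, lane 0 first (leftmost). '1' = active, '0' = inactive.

predicate = 1110

VLMAX = VLEN×LMUL/SEW = 256×1/2/32 = 4
AVL=3 ≤ VLMAX=4, so vl = 3
bits (lane 0 leftmost): 1110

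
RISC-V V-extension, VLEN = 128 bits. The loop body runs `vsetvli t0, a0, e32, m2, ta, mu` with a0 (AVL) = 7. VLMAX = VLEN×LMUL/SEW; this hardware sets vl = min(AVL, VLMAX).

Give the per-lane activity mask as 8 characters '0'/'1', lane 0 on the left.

predicate = 11111110

lanes per group: 128·2/32 = 8
vl = min(AVL, VLMAX) = min(7, 8) = 7
bits (lane 0 leftmost): 11111110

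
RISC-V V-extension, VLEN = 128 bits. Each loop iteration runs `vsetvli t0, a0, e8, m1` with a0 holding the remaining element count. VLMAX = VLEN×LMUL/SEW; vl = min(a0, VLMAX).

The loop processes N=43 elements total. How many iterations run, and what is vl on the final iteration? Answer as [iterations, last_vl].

VLMAX = VLEN×LMUL/SEW = 128×1/8 = 16
43 elements at 16/iter → 3 passes, remainder 11 on the last

[iterations, last_vl] = [3, 11]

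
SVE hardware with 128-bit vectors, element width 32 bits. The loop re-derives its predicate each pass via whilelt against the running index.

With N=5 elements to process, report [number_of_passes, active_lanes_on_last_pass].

[iterations, last_vl] = [2, 1]

lane count: 128 div 32 = 4
5 elements at 4/iter → 2 passes, remainder 1 on the last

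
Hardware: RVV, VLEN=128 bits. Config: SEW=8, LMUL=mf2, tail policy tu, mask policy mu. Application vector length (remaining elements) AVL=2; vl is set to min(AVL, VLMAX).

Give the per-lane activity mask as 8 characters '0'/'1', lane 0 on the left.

predicate = 11000000

VLMAX = (128 × 1/2) / 8 = 8 lanes
AVL=2 ≤ VLMAX=8, so vl = 2
bits (lane 0 leftmost): 11000000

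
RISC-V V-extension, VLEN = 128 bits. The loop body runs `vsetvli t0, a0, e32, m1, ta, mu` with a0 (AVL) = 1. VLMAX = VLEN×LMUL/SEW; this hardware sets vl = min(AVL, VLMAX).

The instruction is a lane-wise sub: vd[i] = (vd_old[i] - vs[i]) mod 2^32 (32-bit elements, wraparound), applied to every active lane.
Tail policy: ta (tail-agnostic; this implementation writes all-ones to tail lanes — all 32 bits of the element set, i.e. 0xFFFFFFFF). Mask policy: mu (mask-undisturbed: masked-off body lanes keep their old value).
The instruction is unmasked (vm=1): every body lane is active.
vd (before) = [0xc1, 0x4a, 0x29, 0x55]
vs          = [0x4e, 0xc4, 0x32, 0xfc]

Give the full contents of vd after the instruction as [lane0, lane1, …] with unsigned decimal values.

lanes per group: 128·1/32 = 4
vl ← min(1, 4) = 1
vd[0] sub(0xc1,0x4e) -> 0x73
vd[1] tail/ones -> 0xffffffff
vd[2] tail/ones -> 0xffffffff
vd[3] tail/ones -> 0xffffffff

vd = [115, 4294967295, 4294967295, 4294967295]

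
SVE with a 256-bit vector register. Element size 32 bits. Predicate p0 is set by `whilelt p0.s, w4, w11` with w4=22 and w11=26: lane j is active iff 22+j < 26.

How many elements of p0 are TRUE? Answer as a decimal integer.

lane count: 256 div 32 = 8
p0[j] = (22+j < 26); true for j=0..3 → 4 lanes set

vl = 4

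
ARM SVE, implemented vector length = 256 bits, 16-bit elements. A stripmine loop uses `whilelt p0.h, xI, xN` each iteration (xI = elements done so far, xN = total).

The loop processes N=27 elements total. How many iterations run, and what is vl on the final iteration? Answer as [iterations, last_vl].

256-bit reg / 16-bit elem → 16 lanes
N=27: ⌈27/16⌉ = 2 iters; last vl = 27 − 1×16 = 11

[iterations, last_vl] = [2, 11]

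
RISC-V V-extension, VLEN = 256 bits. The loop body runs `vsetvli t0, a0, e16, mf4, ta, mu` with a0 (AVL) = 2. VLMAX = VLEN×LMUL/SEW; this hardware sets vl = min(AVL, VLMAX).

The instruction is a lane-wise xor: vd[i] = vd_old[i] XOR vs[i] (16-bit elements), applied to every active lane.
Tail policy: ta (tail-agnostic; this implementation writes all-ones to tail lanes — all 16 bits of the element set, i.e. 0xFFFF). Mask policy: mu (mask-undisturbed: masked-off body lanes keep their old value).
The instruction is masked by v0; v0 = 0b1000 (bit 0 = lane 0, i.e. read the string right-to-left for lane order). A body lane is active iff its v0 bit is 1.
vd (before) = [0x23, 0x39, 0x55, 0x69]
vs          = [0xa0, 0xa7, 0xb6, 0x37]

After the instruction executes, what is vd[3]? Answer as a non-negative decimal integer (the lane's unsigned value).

vd[3] = 65535

VLMAX = (256 × 1/4) / 16 = 4 lanes
vl = min(AVL, VLMAX) = min(2, 4) = 2
[0] mask-off/keep = 0x23
[1] mask-off/keep = 0x39
[2] tail/ones = 0xffff
[3] tail/ones = 0xffff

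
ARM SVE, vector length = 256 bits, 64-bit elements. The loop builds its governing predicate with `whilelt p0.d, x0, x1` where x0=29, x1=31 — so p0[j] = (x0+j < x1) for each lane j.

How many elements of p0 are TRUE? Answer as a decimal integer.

vl = 2

lane count: 256 div 64 = 4
whilelt: lane j active iff 29+j < 31 → j < 2 → 2 active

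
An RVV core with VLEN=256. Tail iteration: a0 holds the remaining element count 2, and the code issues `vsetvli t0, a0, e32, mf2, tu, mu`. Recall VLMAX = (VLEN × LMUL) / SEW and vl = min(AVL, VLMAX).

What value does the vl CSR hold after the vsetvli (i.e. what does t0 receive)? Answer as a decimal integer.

lanes per group: 256·1/2/32 = 4
vl = min(AVL, VLMAX) = min(2, 4) = 2

vl = 2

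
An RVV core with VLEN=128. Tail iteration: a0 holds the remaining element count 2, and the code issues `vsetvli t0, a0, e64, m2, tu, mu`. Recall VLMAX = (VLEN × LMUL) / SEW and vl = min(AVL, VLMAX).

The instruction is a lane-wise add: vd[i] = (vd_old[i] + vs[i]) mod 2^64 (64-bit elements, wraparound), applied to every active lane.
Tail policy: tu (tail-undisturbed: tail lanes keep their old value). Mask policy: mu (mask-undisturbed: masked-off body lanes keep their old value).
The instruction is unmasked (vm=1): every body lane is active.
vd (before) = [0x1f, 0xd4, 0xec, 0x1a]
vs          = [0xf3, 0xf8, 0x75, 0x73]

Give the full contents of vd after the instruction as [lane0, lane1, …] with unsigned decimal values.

lanes per group: 128·2/64 = 4
AVL=2 ≤ VLMAX=4, so vl = 2
vd[0] add(0x1f,0xf3) -> 0x112
vd[1] add(0xd4,0xf8) -> 0x1cc
vd[2] tail/keep -> 0xec
vd[3] tail/keep -> 0x1a

vd = [274, 460, 236, 26]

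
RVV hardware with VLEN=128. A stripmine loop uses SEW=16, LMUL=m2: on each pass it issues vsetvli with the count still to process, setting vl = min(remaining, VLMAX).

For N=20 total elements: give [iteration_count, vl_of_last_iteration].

[iterations, last_vl] = [2, 4]

lanes per group: 128·2/16 = 16
N=20: ⌈20/16⌉ = 2 iters; last vl = 20 − 1×16 = 4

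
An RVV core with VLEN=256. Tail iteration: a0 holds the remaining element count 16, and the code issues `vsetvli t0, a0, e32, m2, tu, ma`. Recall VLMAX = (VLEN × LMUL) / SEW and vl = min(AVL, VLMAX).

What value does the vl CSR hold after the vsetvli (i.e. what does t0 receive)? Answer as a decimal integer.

vl = 16

VLMAX = VLEN×LMUL/SEW = 256×2/32 = 16
vl ← min(16, 16) = 16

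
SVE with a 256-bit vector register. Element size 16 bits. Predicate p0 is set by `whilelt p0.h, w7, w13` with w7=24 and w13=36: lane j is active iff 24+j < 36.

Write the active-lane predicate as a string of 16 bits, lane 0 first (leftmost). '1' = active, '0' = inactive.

256-bit reg / 16-bit elem → 16 lanes
p0[j] = (24+j < 36); true for j=0..11 → 12 lanes set
bits (lane 0 leftmost): 1111111111110000

predicate = 1111111111110000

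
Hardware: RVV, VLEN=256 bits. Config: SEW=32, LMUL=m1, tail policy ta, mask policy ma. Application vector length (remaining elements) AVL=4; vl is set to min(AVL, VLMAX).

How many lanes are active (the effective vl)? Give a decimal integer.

vl = 4

lanes per group: 256·1/32 = 8
vl = min(AVL, VLMAX) = min(4, 8) = 4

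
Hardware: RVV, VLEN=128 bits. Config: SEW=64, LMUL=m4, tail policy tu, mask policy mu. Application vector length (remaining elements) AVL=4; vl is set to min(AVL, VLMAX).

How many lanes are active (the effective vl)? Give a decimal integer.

vl = 4

VLMAX = (128 × 4) / 64 = 8 lanes
vl = min(AVL, VLMAX) = min(4, 8) = 4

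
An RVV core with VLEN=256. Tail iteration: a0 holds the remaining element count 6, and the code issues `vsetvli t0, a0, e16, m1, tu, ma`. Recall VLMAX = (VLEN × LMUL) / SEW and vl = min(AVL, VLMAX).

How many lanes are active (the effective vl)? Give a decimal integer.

VLMAX = VLEN×LMUL/SEW = 256×1/16 = 16
AVL=6 ≤ VLMAX=16, so vl = 6

vl = 6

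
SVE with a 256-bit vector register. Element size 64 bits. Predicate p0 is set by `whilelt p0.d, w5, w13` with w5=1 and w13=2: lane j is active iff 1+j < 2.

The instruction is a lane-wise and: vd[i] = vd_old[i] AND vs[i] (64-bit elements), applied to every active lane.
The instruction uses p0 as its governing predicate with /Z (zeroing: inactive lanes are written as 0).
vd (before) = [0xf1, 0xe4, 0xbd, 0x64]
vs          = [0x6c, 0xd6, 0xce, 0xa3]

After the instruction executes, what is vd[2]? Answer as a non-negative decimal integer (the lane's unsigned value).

vd[2] = 0

lane count: 256 div 64 = 4
active while 1+j < 2, i.e. j ∈ [0,1) capped at 4 ⇒ 1
lane  0: and(0xf1,0x6c) ⇒ 0x60
lane  1: tail/zero ⇒ 0x00
lane  2: tail/zero ⇒ 0x00
lane  3: tail/zero ⇒ 0x00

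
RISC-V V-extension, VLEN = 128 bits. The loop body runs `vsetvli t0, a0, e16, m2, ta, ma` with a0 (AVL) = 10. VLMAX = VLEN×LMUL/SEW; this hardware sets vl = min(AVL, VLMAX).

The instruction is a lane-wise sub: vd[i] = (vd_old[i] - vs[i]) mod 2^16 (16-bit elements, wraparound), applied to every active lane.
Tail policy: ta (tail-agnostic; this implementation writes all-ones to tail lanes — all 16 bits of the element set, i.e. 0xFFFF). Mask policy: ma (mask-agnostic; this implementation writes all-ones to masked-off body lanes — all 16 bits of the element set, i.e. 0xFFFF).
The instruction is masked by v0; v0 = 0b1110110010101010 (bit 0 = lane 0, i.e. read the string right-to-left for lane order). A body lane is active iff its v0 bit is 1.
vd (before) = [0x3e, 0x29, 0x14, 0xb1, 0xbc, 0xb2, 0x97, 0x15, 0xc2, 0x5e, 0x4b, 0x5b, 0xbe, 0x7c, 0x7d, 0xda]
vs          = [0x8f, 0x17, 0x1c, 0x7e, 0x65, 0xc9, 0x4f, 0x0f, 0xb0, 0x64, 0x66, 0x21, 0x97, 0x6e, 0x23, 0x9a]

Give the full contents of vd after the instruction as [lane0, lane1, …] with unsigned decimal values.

vd = [65535, 18, 65535, 51, 65535, 65513, 65535, 6, 65535, 65535, 65535, 65535, 65535, 65535, 65535, 65535]

VLMAX = VLEN×LMUL/SEW = 128×2/16 = 16
vl ← min(10, 16) = 10
lane  0: mask-off/ones ⇒ 0xffff
lane  1: sub(0x29,0x17) ⇒ 0x12
lane  2: mask-off/ones ⇒ 0xffff
lane  3: sub(0xb1,0x7e) ⇒ 0x33
lane  4: mask-off/ones ⇒ 0xffff
lane  5: sub(0xb2,0xc9) ⇒ 0xffe9
lane  6: mask-off/ones ⇒ 0xffff
lane  7: sub(0x15,0x0f) ⇒ 0x06
lane  8: mask-off/ones ⇒ 0xffff
lane  9: mask-off/ones ⇒ 0xffff
lane 10: tail/ones ⇒ 0xffff
lane 11: tail/ones ⇒ 0xffff
lane 12: tail/ones ⇒ 0xffff
lane 13: tail/ones ⇒ 0xffff
lane 14: tail/ones ⇒ 0xffff
lane 15: tail/ones ⇒ 0xffff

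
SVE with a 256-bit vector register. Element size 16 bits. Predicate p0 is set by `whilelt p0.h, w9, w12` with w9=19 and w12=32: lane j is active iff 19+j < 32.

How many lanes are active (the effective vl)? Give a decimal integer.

256-bit reg / 16-bit elem → 16 lanes
p0[j] = (19+j < 32); true for j=0..12 → 13 lanes set

vl = 13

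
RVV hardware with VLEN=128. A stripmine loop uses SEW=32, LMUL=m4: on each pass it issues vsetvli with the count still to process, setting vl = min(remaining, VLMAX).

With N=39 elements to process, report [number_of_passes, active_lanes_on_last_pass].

[iterations, last_vl] = [3, 7]

VLMAX = VLEN×LMUL/SEW = 128×4/32 = 16
iterations = ceil(39/16) = 3; final-pass vl = 7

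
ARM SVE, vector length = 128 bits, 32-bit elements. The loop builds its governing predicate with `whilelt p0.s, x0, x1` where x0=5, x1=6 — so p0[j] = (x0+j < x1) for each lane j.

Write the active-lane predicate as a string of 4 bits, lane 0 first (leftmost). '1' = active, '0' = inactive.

lane count: 128 div 32 = 4
whilelt: lane j active iff 5+j < 6 → j < 1 → 1 active
bits (lane 0 leftmost): 1000

predicate = 1000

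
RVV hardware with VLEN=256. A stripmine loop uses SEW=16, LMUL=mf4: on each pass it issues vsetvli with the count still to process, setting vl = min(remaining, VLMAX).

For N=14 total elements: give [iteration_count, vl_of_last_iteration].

[iterations, last_vl] = [4, 2]

VLMAX = VLEN×LMUL/SEW = 256×1/4/16 = 4
N=14: ⌈14/4⌉ = 4 iters; last vl = 14 − 3×4 = 2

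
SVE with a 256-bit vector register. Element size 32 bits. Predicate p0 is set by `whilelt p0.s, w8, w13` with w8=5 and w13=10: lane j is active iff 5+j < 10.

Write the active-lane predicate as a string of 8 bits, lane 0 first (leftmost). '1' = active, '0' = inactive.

predicate = 11111000

256-bit reg / 32-bit elem → 8 lanes
whilelt: lane j active iff 5+j < 10 → j < 5 → 5 active
bits (lane 0 leftmost): 11111000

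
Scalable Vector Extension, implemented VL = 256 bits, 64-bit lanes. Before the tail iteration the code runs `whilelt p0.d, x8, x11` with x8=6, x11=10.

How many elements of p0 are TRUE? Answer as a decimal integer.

256-bit reg / 64-bit elem → 4 lanes
whilelt: lane j active iff 6+j < 10 → j < 4 → 4 active

vl = 4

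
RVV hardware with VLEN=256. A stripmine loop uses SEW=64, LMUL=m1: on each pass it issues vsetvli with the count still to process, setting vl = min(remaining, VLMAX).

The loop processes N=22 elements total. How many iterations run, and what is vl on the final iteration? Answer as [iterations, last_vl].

[iterations, last_vl] = [6, 2]

VLMAX = (256 × 1) / 64 = 4 lanes
N=22: ⌈22/4⌉ = 6 iters; last vl = 22 − 5×4 = 2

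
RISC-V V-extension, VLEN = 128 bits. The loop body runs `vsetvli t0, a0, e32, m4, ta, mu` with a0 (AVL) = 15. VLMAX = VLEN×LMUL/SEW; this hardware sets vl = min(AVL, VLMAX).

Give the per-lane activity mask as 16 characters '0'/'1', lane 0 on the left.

predicate = 1111111111111110

VLMAX = VLEN×LMUL/SEW = 128×4/32 = 16
vl ← min(15, 16) = 15
bits (lane 0 leftmost): 1111111111111110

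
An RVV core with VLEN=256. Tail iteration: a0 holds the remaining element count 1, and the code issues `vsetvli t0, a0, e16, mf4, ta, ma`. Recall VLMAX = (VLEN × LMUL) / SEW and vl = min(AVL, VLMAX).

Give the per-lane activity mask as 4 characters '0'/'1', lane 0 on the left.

predicate = 1000

VLMAX = VLEN×LMUL/SEW = 256×1/4/16 = 4
vl ← min(1, 4) = 1
bits (lane 0 leftmost): 1000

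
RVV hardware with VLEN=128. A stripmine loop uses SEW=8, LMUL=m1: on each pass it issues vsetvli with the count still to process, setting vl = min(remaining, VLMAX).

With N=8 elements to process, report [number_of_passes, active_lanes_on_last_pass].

lanes per group: 128·1/8 = 16
N=8: ⌈8/16⌉ = 1 iters; last vl = 8 − 0×16 = 8

[iterations, last_vl] = [1, 8]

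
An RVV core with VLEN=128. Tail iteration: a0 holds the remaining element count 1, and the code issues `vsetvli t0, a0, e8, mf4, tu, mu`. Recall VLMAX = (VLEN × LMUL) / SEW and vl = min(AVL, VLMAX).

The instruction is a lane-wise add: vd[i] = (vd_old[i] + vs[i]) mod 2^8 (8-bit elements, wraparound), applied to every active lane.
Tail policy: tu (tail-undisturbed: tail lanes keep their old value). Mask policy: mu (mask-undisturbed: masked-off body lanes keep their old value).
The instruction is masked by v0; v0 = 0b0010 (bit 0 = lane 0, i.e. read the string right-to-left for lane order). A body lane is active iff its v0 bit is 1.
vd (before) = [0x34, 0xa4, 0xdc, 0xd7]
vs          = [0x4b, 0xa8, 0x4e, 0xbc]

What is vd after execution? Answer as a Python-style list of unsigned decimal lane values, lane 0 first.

vd = [52, 164, 220, 215]

VLMAX = VLEN×LMUL/SEW = 128×1/4/8 = 4
vl ← min(1, 4) = 1
vd[0] mask-off/keep -> 0x34
vd[1] tail/keep -> 0xa4
vd[2] tail/keep -> 0xdc
vd[3] tail/keep -> 0xd7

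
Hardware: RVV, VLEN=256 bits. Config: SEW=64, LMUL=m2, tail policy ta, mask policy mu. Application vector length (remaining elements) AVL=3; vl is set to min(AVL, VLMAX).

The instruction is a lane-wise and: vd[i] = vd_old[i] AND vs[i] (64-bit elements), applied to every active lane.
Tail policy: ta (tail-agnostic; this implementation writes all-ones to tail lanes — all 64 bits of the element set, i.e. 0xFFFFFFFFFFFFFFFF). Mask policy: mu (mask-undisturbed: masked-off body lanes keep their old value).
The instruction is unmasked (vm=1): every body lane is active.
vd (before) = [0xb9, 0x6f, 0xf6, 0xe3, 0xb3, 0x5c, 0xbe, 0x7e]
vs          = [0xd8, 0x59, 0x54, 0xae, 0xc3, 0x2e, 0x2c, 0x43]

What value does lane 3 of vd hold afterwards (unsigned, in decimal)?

vd[3] = 18446744073709551615

lanes per group: 256·2/64 = 8
vl = min(AVL, VLMAX) = min(3, 8) = 3
  i=0: and(0xb9,0xd8) → 152
  i=1: and(0x6f,0x59) → 73
  i=2: and(0xf6,0x54) → 84
  i=3: tail/ones → 18446744073709551615
  i=4: tail/ones → 18446744073709551615
  i=5: tail/ones → 18446744073709551615
  i=6: tail/ones → 18446744073709551615
  i=7: tail/ones → 18446744073709551615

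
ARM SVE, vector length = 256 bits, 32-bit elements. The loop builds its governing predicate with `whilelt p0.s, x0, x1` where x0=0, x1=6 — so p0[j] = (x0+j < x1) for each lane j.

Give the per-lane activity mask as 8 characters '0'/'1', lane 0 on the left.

predicate = 11111100

lane count: 256 div 32 = 8
active while 0+j < 6, i.e. j ∈ [0,6) capped at 8 ⇒ 6
bits (lane 0 leftmost): 11111100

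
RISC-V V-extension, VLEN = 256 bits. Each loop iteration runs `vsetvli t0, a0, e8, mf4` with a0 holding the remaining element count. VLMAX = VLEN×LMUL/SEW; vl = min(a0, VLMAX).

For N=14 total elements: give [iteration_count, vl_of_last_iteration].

VLMAX = VLEN×LMUL/SEW = 256×1/4/8 = 8
N=14: ⌈14/8⌉ = 2 iters; last vl = 14 − 1×8 = 6

[iterations, last_vl] = [2, 6]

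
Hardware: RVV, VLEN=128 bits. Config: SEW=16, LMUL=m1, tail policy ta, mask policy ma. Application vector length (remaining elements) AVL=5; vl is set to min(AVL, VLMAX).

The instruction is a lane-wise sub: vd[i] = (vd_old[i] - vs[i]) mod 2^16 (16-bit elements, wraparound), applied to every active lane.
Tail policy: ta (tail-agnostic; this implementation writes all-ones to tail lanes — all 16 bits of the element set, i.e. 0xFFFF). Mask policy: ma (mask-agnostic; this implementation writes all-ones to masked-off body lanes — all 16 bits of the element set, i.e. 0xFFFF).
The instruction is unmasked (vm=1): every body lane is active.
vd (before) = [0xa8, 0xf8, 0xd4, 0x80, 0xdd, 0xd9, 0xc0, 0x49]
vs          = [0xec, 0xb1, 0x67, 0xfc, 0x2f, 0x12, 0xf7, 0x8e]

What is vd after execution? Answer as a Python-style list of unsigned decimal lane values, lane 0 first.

VLMAX = VLEN×LMUL/SEW = 128×1/16 = 8
vl = min(AVL, VLMAX) = min(5, 8) = 5
  i=0: sub(0xa8,0xec) → 65468
  i=1: sub(0xf8,0xb1) → 71
  i=2: sub(0xd4,0x67) → 109
  i=3: sub(0x80,0xfc) → 65412
  i=4: sub(0xdd,0x2f) → 174
  i=5: tail/ones → 65535
  i=6: tail/ones → 65535
  i=7: tail/ones → 65535

vd = [65468, 71, 109, 65412, 174, 65535, 65535, 65535]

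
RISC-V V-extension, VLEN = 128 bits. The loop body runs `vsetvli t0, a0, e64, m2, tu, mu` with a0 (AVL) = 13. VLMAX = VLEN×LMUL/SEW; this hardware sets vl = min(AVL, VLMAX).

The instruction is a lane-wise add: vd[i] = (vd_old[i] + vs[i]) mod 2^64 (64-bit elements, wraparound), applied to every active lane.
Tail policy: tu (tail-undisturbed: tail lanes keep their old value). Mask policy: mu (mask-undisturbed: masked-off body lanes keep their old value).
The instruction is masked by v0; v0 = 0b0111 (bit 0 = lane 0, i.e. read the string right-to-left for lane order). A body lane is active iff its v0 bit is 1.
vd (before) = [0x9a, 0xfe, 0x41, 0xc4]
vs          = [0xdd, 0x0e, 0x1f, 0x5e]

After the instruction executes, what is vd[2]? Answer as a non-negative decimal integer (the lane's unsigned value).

vd[2] = 96

VLMAX = VLEN×LMUL/SEW = 128×2/64 = 4
vl = min(AVL, VLMAX) = min(13, 4) = 4
  i=0: add(0x9a,0xdd) → 375
  i=1: add(0xfe,0x0e) → 268
  i=2: add(0x41,0x1f) → 96
  i=3: mask-off/keep → 196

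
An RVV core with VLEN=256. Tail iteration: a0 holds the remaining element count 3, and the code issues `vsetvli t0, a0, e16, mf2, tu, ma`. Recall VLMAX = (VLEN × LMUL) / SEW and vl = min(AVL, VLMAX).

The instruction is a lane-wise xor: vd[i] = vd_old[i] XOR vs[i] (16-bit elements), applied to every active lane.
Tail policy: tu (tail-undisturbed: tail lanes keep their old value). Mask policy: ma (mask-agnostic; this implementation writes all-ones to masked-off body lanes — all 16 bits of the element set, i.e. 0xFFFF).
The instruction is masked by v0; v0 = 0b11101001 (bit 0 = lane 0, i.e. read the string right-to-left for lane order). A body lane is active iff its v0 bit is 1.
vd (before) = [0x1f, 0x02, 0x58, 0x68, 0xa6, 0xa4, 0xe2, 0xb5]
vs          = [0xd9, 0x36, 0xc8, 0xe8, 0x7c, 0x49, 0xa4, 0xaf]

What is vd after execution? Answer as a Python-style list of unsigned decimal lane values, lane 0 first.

vd = [198, 65535, 65535, 104, 166, 164, 226, 181]

lanes per group: 256·1/2/16 = 8
AVL=3 ≤ VLMAX=8, so vl = 3
lane  0: xor(0x1f,0xd9) ⇒ 0xc6
lane  1: mask-off/ones ⇒ 0xffff
lane  2: mask-off/ones ⇒ 0xffff
lane  3: tail/keep ⇒ 0x68
lane  4: tail/keep ⇒ 0xa6
lane  5: tail/keep ⇒ 0xa4
lane  6: tail/keep ⇒ 0xe2
lane  7: tail/keep ⇒ 0xb5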